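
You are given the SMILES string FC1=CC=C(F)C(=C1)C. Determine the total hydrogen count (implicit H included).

6

Walk through each heavy atom and fill implicit hydrogens from standard valence (C 4, N 3, O 2, S 2, halogen 1):
  atom 1: F (halogen, monovalent) → 0 H
  atom 2: C, bond orders sum to 4 (valence 4) → 0 H
  atom 3: C, bond orders sum to 3 (valence 4) → 1 H
  atom 4: C, bond orders sum to 3 (valence 4) → 1 H
  atom 5: C, bond orders sum to 4 (valence 4) → 0 H
  atom 6: F (halogen, monovalent) → 0 H
  atom 7: C, bond orders sum to 4 (valence 4) → 0 H
  atom 8: C, bond orders sum to 3 (valence 4) → 1 H
  atom 9: C, bond orders sum to 1 (valence 4) → 3 H
Total hydrogens: 6.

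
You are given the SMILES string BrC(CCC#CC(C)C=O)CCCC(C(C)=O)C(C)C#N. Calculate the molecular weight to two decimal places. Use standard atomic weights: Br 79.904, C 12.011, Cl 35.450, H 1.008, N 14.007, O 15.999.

First, the molecular formula is C17H24BrNO2 (counting implicit H from valence).
  Br: 1 × 79.904 = 79.904
  C: 17 × 12.011 = 204.187
  H: 24 × 1.008 = 24.192
  N: 1 × 14.007 = 14.007
  O: 2 × 15.999 = 31.998
Sum: 1×79.904 + 17×12.011 + 24×1.008 + 1×14.007 + 2×15.999 = 354.288 → 354.29 g/mol.

354.29 g/mol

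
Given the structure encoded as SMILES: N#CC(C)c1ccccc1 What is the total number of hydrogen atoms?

Walk through each heavy atom and fill implicit hydrogens from standard valence (C 4, N 3, O 2, S 2, halogen 1); for lowercase aromatic atoms, an aromatic c carries 1 H when it has two neighbours and 0 H with three, and aromatic n carries 0 H:
  atom 1: N, bond orders sum to 3 (valence 3) → 0 H
  atom 2: C, bond orders sum to 4 (valence 4) → 0 H
  atom 3: C, bond orders sum to 3 (valence 4) → 1 H
  atom 4: C, bond orders sum to 1 (valence 4) → 3 H
  atom 5: aromatic c, 3 neighbours → 0 H
  atom 6: aromatic c, 2 neighbours → 1 H
  atom 7: aromatic c, 2 neighbours → 1 H
  atom 8: aromatic c, 2 neighbours → 1 H
  atom 9: aromatic c, 2 neighbours → 1 H
  atom 10: aromatic c, 2 neighbours → 1 H
Total hydrogens: 9.

9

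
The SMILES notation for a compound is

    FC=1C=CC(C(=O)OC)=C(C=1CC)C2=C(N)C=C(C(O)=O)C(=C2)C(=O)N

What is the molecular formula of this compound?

Walk through each heavy atom and fill implicit hydrogens from standard valence (C 4, N 3, O 2, S 2, halogen 1):
  atom 1: F (halogen, monovalent) → 0 H
  atom 2: C, bond orders sum to 4 (valence 4) → 0 H
  atom 3: C, bond orders sum to 3 (valence 4) → 1 H
  atom 4: C, bond orders sum to 3 (valence 4) → 1 H
  atom 5: C, bond orders sum to 4 (valence 4) → 0 H
  atom 6: C, bond orders sum to 4 (valence 4) → 0 H
  atom 7: O, bond orders sum to 2 (valence 2) → 0 H
  atom 8: O, bond orders sum to 2 (valence 2) → 0 H
  atom 9: C, bond orders sum to 1 (valence 4) → 3 H
  atom 10: C, bond orders sum to 4 (valence 4) → 0 H
  atom 11: C, bond orders sum to 4 (valence 4) → 0 H
  atom 12: C, bond orders sum to 2 (valence 4) → 2 H
  atom 13: C, bond orders sum to 1 (valence 4) → 3 H
  atom 14: C, bond orders sum to 4 (valence 4) → 0 H
  atom 15: C, bond orders sum to 4 (valence 4) → 0 H
  atom 16: N, bond orders sum to 1 (valence 3) → 2 H
  atom 17: C, bond orders sum to 3 (valence 4) → 1 H
  atom 18: C, bond orders sum to 4 (valence 4) → 0 H
  atom 19: C, bond orders sum to 4 (valence 4) → 0 H
  atom 20: O, bond orders sum to 1 (valence 2) → 1 H
  atom 21: O, bond orders sum to 2 (valence 2) → 0 H
  atom 22: C, bond orders sum to 4 (valence 4) → 0 H
  atom 23: C, bond orders sum to 3 (valence 4) → 1 H
  atom 24: C, bond orders sum to 4 (valence 4) → 0 H
  atom 25: O, bond orders sum to 2 (valence 2) → 0 H
  atom 26: N, bond orders sum to 1 (valence 3) → 2 H
Totals → C:18, H:17, F:1, N:2, O:5.
In Hill order: C18H17FN2O5.

C18H17FN2O5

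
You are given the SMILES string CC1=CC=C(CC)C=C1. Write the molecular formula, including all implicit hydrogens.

C9H12

Walk through each heavy atom and fill implicit hydrogens from standard valence (C 4, N 3, O 2, S 2, halogen 1):
  atom 1: C, bond orders sum to 1 (valence 4) → 3 H
  atom 2: C, bond orders sum to 4 (valence 4) → 0 H
  atom 3: C, bond orders sum to 3 (valence 4) → 1 H
  atom 4: C, bond orders sum to 3 (valence 4) → 1 H
  atom 5: C, bond orders sum to 4 (valence 4) → 0 H
  atom 6: C, bond orders sum to 2 (valence 4) → 2 H
  atom 7: C, bond orders sum to 1 (valence 4) → 3 H
  atom 8: C, bond orders sum to 3 (valence 4) → 1 H
  atom 9: C, bond orders sum to 3 (valence 4) → 1 H
Totals → C:9, H:12.
In Hill order: C9H12.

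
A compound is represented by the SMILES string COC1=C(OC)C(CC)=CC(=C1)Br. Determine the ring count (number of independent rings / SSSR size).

1

In SMILES, each pair of matching ring-closure digits denotes one ring-closing bond; the number of such bonds equals the number of independent rings.
Ring-closure bonds here: 1.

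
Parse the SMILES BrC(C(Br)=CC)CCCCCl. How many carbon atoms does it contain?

8

Count every carbon token in the SMILES (each C, including those in ring-closure positions and inside branches).
Carbon count: 8.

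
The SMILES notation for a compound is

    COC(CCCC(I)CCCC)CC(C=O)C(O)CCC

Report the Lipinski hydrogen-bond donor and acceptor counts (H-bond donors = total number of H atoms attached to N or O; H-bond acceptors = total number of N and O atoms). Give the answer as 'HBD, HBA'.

1, 3

Donors: find every N or O and count the H atoms it carries.
  atom 2 (O): bond orders sum to 2 → 0 H
  atom 16 (O): bond orders sum to 2 → 0 H
  atom 18 (O): bond orders sum to 1 → 1 H
Lipinski HBD = 1.
Acceptors: N atoms = 0, O atoms = 3 → HBA = 3.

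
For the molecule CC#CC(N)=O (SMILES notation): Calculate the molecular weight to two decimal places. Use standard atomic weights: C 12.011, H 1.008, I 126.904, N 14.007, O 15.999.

83.09 g/mol

First, the molecular formula is C4H5NO (counting implicit H from valence).
  C: 4 × 12.011 = 48.044
  H: 5 × 1.008 = 5.040
  N: 1 × 14.007 = 14.007
  O: 1 × 15.999 = 15.999
Sum: 4×12.011 + 5×1.008 + 1×14.007 + 1×15.999 = 83.090 → 83.09 g/mol.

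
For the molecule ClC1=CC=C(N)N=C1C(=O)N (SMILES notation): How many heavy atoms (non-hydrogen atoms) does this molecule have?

Every atom symbol written in the SMILES (organic subset) is one heavy atom; implicit H are not written.
Heavy atoms by element → C:6, Cl:1, N:3, O:1.
Total: 11.

11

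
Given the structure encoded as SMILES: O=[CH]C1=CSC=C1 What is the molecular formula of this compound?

C5H4OS

Walk through each heavy atom and fill implicit hydrogens from standard valence (C 4, N 3, O 2, S 2, halogen 1):
  atom 1: O, bond orders sum to 2 (valence 2) → 0 H
  atom 2: C with explicit H count 1
  atom 3: C, bond orders sum to 4 (valence 4) → 0 H
  atom 4: C, bond orders sum to 3 (valence 4) → 1 H
  atom 5: S, bond orders sum to 2 (valence 2) → 0 H
  atom 6: C, bond orders sum to 3 (valence 4) → 1 H
  atom 7: C, bond orders sum to 3 (valence 4) → 1 H
Totals → C:5, H:4, O:1, S:1.
In Hill order: C5H4OS.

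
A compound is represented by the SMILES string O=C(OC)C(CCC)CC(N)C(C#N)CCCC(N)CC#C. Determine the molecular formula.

Walk through each heavy atom and fill implicit hydrogens from standard valence (C 4, N 3, O 2, S 2, halogen 1):
  atom 1: O, bond orders sum to 2 (valence 2) → 0 H
  atom 2: C, bond orders sum to 4 (valence 4) → 0 H
  atom 3: O, bond orders sum to 2 (valence 2) → 0 H
  atom 4: C, bond orders sum to 1 (valence 4) → 3 H
  atom 5: C, bond orders sum to 3 (valence 4) → 1 H
  atom 6: C, bond orders sum to 2 (valence 4) → 2 H
  atom 7: C, bond orders sum to 2 (valence 4) → 2 H
  atom 8: C, bond orders sum to 1 (valence 4) → 3 H
  atom 9: C, bond orders sum to 2 (valence 4) → 2 H
  atom 10: C, bond orders sum to 3 (valence 4) → 1 H
  atom 11: N, bond orders sum to 1 (valence 3) → 2 H
  atom 12: C, bond orders sum to 3 (valence 4) → 1 H
  atom 13: C, bond orders sum to 4 (valence 4) → 0 H
  atom 14: N, bond orders sum to 3 (valence 3) → 0 H
  atom 15: C, bond orders sum to 2 (valence 4) → 2 H
  atom 16: C, bond orders sum to 2 (valence 4) → 2 H
  atom 17: C, bond orders sum to 2 (valence 4) → 2 H
  atom 18: C, bond orders sum to 3 (valence 4) → 1 H
  atom 19: N, bond orders sum to 1 (valence 3) → 2 H
  atom 20: C, bond orders sum to 2 (valence 4) → 2 H
  atom 21: C, bond orders sum to 4 (valence 4) → 0 H
  atom 22: C, bond orders sum to 3 (valence 4) → 1 H
Totals → C:17, H:29, N:3, O:2.
In Hill order: C17H29N3O2.

C17H29N3O2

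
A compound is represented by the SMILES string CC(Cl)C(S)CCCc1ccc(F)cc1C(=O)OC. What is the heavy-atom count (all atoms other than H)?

Every atom symbol written in the SMILES (organic subset) is one heavy atom; implicit H are not written.
Heavy atoms by element → C:14, Cl:1, F:1, O:2, S:1.
Total: 19.

19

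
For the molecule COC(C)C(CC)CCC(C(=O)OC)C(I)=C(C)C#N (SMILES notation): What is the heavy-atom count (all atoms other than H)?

Every atom symbol written in the SMILES (organic subset) is one heavy atom; implicit H are not written.
Heavy atoms by element → C:15, I:1, N:1, O:3.
Total: 20.

20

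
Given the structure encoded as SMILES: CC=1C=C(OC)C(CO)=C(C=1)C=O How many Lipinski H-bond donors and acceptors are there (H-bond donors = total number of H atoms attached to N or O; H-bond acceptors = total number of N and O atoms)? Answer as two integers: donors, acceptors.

Donors: find every N or O and count the H atoms it carries.
  atom 5 (O): bond orders sum to 2 → 0 H
  atom 9 (O): bond orders sum to 1 → 1 H
  atom 13 (O): bond orders sum to 2 → 0 H
Lipinski HBD = 1.
Acceptors: N atoms = 0, O atoms = 3 → HBA = 3.

1, 3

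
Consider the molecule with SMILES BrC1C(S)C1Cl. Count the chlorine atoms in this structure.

Scan the SMILES for Cl atoms (remember two-letter symbols like Cl and Br are single atoms).
Chlorine count: 1.

1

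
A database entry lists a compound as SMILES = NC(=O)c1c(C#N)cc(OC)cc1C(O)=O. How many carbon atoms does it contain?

10

Count every carbon token in the SMILES (each C, including those in ring-closure positions and inside branches).
Carbon count: 10.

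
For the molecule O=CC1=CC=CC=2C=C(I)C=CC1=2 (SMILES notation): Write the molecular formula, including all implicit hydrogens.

Walk through each heavy atom and fill implicit hydrogens from standard valence (C 4, N 3, O 2, S 2, halogen 1):
  atom 1: O, bond orders sum to 2 (valence 2) → 0 H
  atom 2: C, bond orders sum to 3 (valence 4) → 1 H
  atom 3: C, bond orders sum to 4 (valence 4) → 0 H
  atom 4: C, bond orders sum to 3 (valence 4) → 1 H
  atom 5: C, bond orders sum to 3 (valence 4) → 1 H
  atom 6: C, bond orders sum to 3 (valence 4) → 1 H
  atom 7: C, bond orders sum to 4 (valence 4) → 0 H
  atom 8: C, bond orders sum to 3 (valence 4) → 1 H
  atom 9: C, bond orders sum to 4 (valence 4) → 0 H
  atom 10: I (halogen, monovalent) → 0 H
  atom 11: C, bond orders sum to 3 (valence 4) → 1 H
  atom 12: C, bond orders sum to 3 (valence 4) → 1 H
  atom 13: C, bond orders sum to 4 (valence 4) → 0 H
Totals → C:11, H:7, I:1, O:1.
In Hill order: C11H7IO.

C11H7IO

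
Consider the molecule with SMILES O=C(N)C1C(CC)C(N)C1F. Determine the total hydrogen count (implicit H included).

Walk through each heavy atom and fill implicit hydrogens from standard valence (C 4, N 3, O 2, S 2, halogen 1):
  atom 1: O, bond orders sum to 2 (valence 2) → 0 H
  atom 2: C, bond orders sum to 4 (valence 4) → 0 H
  atom 3: N, bond orders sum to 1 (valence 3) → 2 H
  atom 4: C, bond orders sum to 3 (valence 4) → 1 H
  atom 5: C, bond orders sum to 3 (valence 4) → 1 H
  atom 6: C, bond orders sum to 2 (valence 4) → 2 H
  atom 7: C, bond orders sum to 1 (valence 4) → 3 H
  atom 8: C, bond orders sum to 3 (valence 4) → 1 H
  atom 9: N, bond orders sum to 1 (valence 3) → 2 H
  atom 10: C, bond orders sum to 3 (valence 4) → 1 H
  atom 11: F (halogen, monovalent) → 0 H
Total hydrogens: 13.

13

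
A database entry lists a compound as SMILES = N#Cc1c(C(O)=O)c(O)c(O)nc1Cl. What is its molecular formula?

Walk through each heavy atom and fill implicit hydrogens from standard valence (C 4, N 3, O 2, S 2, halogen 1); for lowercase aromatic atoms, an aromatic c carries 1 H when it has two neighbours and 0 H with three, and aromatic n carries 0 H:
  atom 1: N, bond orders sum to 3 (valence 3) → 0 H
  atom 2: C, bond orders sum to 4 (valence 4) → 0 H
  atom 3: aromatic c, 3 neighbours → 0 H
  atom 4: aromatic c, 3 neighbours → 0 H
  atom 5: C, bond orders sum to 4 (valence 4) → 0 H
  atom 6: O, bond orders sum to 1 (valence 2) → 1 H
  atom 7: O, bond orders sum to 2 (valence 2) → 0 H
  atom 8: aromatic c, 3 neighbours → 0 H
  atom 9: O, bond orders sum to 1 (valence 2) → 1 H
  atom 10: aromatic c, 3 neighbours → 0 H
  atom 11: O, bond orders sum to 1 (valence 2) → 1 H
  atom 12: aromatic n, 2 neighbours → 0 H
  atom 13: aromatic c, 3 neighbours → 0 H
  atom 14: Cl (halogen, monovalent) → 0 H
Totals → C:7, H:3, Cl:1, N:2, O:4.

C7H3ClN2O4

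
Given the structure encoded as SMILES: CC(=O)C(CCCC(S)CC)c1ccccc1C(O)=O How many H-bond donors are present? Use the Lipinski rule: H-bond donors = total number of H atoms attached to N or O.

1

Donors: find every N or O and count the H atoms it carries.
  atom 3 (O): bond orders sum to 2 → 0 H
  atom 19 (O): bond orders sum to 1 → 1 H
  atom 20 (O): bond orders sum to 2 → 0 H
Lipinski HBD = 1.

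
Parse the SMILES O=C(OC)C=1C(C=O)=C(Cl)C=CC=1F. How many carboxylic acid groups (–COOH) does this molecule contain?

Scan the SMILES for the carboxylic acid motif — none present.
Groups that are present: 1 aldehyde, 1 ester.

0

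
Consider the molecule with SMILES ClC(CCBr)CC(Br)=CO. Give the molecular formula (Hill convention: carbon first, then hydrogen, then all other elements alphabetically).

C6H9Br2ClO

Walk through each heavy atom and fill implicit hydrogens from standard valence (C 4, N 3, O 2, S 2, halogen 1):
  atom 1: Cl (halogen, monovalent) → 0 H
  atom 2: C, bond orders sum to 3 (valence 4) → 1 H
  atom 3: C, bond orders sum to 2 (valence 4) → 2 H
  atom 4: C, bond orders sum to 2 (valence 4) → 2 H
  atom 5: Br (halogen, monovalent) → 0 H
  atom 6: C, bond orders sum to 2 (valence 4) → 2 H
  atom 7: C, bond orders sum to 4 (valence 4) → 0 H
  atom 8: Br (halogen, monovalent) → 0 H
  atom 9: C, bond orders sum to 3 (valence 4) → 1 H
  atom 10: O, bond orders sum to 1 (valence 2) → 1 H
Totals → C:6, H:9, Br:2, Cl:1, O:1.
In Hill order: C6H9Br2ClO.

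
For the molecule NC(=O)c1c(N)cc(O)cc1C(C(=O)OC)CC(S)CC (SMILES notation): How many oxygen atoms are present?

4

Scan the SMILES for O atoms (remember two-letter symbols like Cl and Br are single atoms).
Oxygen count: 4.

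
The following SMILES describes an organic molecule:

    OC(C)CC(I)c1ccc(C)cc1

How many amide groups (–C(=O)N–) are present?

0

Scan the SMILES for the amide motif — none present.
Groups that are present: 1 hydroxyl.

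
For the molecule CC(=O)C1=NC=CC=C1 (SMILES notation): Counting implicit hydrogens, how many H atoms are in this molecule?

7

Walk through each heavy atom and fill implicit hydrogens from standard valence (C 4, N 3, O 2, S 2, halogen 1):
  atom 1: C, bond orders sum to 1 (valence 4) → 3 H
  atom 2: C, bond orders sum to 4 (valence 4) → 0 H
  atom 3: O, bond orders sum to 2 (valence 2) → 0 H
  atom 4: C, bond orders sum to 4 (valence 4) → 0 H
  atom 5: N, bond orders sum to 3 (valence 3) → 0 H
  atom 6: C, bond orders sum to 3 (valence 4) → 1 H
  atom 7: C, bond orders sum to 3 (valence 4) → 1 H
  atom 8: C, bond orders sum to 3 (valence 4) → 1 H
  atom 9: C, bond orders sum to 3 (valence 4) → 1 H
Total hydrogens: 7.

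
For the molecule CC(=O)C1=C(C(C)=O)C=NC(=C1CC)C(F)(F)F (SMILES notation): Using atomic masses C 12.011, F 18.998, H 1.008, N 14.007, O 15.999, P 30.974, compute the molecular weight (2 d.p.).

First, the molecular formula is C12H12F3NO2 (counting implicit H from valence).
  C: 12 × 12.011 = 144.132
  F: 3 × 18.998 = 56.994
  H: 12 × 1.008 = 12.096
  N: 1 × 14.007 = 14.007
  O: 2 × 15.999 = 31.998
Sum: 12×12.011 + 3×18.998 + 12×1.008 + 1×14.007 + 2×15.999 = 259.227 → 259.23 g/mol.

259.23 g/mol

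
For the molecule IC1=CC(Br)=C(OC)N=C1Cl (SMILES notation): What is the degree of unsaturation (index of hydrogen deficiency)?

4

Degree of unsaturation = (number of rings) + (number of π bonds).
Ring closures in the SMILES: 1.
π bonds: 3 double bonds (each 1 DoU) → 3 DoU from unsaturation.
Total DoU = 1 + 3 = 4.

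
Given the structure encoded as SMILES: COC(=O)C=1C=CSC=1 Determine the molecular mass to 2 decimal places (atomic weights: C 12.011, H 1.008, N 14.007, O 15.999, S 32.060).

142.17 g/mol

First, the molecular formula is C6H6O2S (counting implicit H from valence).
  C: 6 × 12.011 = 72.066
  H: 6 × 1.008 = 6.048
  O: 2 × 15.999 = 31.998
  S: 1 × 32.060 = 32.060
Sum: 6×12.011 + 6×1.008 + 2×15.999 + 1×32.060 = 142.172 → 142.17 g/mol.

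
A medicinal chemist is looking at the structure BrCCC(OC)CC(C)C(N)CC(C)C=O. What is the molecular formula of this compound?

C12H24BrNO2

Walk through each heavy atom and fill implicit hydrogens from standard valence (C 4, N 3, O 2, S 2, halogen 1):
  atom 1: Br (halogen, monovalent) → 0 H
  atom 2: C, bond orders sum to 2 (valence 4) → 2 H
  atom 3: C, bond orders sum to 2 (valence 4) → 2 H
  atom 4: C, bond orders sum to 3 (valence 4) → 1 H
  atom 5: O, bond orders sum to 2 (valence 2) → 0 H
  atom 6: C, bond orders sum to 1 (valence 4) → 3 H
  atom 7: C, bond orders sum to 2 (valence 4) → 2 H
  atom 8: C, bond orders sum to 3 (valence 4) → 1 H
  atom 9: C, bond orders sum to 1 (valence 4) → 3 H
  atom 10: C, bond orders sum to 3 (valence 4) → 1 H
  atom 11: N, bond orders sum to 1 (valence 3) → 2 H
  atom 12: C, bond orders sum to 2 (valence 4) → 2 H
  atom 13: C, bond orders sum to 3 (valence 4) → 1 H
  atom 14: C, bond orders sum to 1 (valence 4) → 3 H
  atom 15: C, bond orders sum to 3 (valence 4) → 1 H
  atom 16: O, bond orders sum to 2 (valence 2) → 0 H
Totals → C:12, H:24, Br:1, N:1, O:2.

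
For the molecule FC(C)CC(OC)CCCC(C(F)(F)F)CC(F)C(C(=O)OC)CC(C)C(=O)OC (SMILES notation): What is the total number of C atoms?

Count every carbon token in the SMILES (each C, including those in ring-closure positions and inside branches).
Carbon count: 20.

20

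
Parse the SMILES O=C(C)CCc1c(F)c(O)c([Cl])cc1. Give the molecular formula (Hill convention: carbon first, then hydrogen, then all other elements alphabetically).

Walk through each heavy atom and fill implicit hydrogens from standard valence (C 4, N 3, O 2, S 2, halogen 1); for lowercase aromatic atoms, an aromatic c carries 1 H when it has two neighbours and 0 H with three, and aromatic n carries 0 H:
  atom 1: O, bond orders sum to 2 (valence 2) → 0 H
  atom 2: C, bond orders sum to 4 (valence 4) → 0 H
  atom 3: C, bond orders sum to 1 (valence 4) → 3 H
  atom 4: C, bond orders sum to 2 (valence 4) → 2 H
  atom 5: C, bond orders sum to 2 (valence 4) → 2 H
  atom 6: aromatic c, 3 neighbours → 0 H
  atom 7: aromatic c, 3 neighbours → 0 H
  atom 8: F (halogen, monovalent) → 0 H
  atom 9: aromatic c, 3 neighbours → 0 H
  atom 10: O, bond orders sum to 1 (valence 2) → 1 H
  atom 11: aromatic c, 3 neighbours → 0 H
  atom 12: Cl with explicit H count 0
  atom 13: aromatic c, 2 neighbours → 1 H
  atom 14: aromatic c, 2 neighbours → 1 H
Totals → C:10, H:10, Cl:1, F:1, O:2.
In Hill order: C10H10ClFO2.

C10H10ClFO2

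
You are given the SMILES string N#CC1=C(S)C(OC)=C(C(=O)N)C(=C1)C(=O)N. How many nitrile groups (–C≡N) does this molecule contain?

The nitrile motif appears at heavy-atom position 2 in the SMILES.
Other groups present: 2 amide, 1 ether, 1 thiol.
Nitrile count: 1.

1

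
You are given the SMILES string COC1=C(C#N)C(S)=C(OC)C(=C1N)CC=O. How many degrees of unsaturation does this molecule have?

Molecular formula: C11H12N2O3S.
DoU = (2C + 2 + N − H − X) / 2, where X is the halogen count and O/S are ignored.
    = (2·11 + 2 + 2 − 12 − 0) / 2 = 14 / 2 = 7.

7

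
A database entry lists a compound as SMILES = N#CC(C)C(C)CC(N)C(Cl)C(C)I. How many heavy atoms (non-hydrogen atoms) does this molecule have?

14

Every atom symbol written in the SMILES (organic subset) is one heavy atom; implicit H are not written.
Heavy atoms by element → C:10, Cl:1, I:1, N:2.
Total: 14.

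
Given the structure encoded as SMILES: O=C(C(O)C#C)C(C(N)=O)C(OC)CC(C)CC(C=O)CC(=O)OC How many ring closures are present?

In SMILES, each pair of matching ring-closure digits denotes one ring-closing bond; the number of such bonds equals the number of independent rings.
Ring-closure bonds here: 0.

0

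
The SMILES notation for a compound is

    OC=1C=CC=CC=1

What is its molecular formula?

C6H6O

Walk through each heavy atom and fill implicit hydrogens from standard valence (C 4, N 3, O 2, S 2, halogen 1):
  atom 1: O, bond orders sum to 1 (valence 2) → 1 H
  atom 2: C, bond orders sum to 4 (valence 4) → 0 H
  atom 3: C, bond orders sum to 3 (valence 4) → 1 H
  atom 4: C, bond orders sum to 3 (valence 4) → 1 H
  atom 5: C, bond orders sum to 3 (valence 4) → 1 H
  atom 6: C, bond orders sum to 3 (valence 4) → 1 H
  atom 7: C, bond orders sum to 3 (valence 4) → 1 H
Totals → C:6, H:6, O:1.
In Hill order: C6H6O.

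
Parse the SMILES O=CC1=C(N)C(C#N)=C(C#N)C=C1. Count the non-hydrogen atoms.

Every atom symbol written in the SMILES (organic subset) is one heavy atom; implicit H are not written.
Heavy atoms by element → C:9, N:3, O:1.
Total: 13.

13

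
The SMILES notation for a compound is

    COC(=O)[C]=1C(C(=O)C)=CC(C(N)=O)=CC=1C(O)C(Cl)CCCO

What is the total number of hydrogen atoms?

Walk through each heavy atom and fill implicit hydrogens from standard valence (C 4, N 3, O 2, S 2, halogen 1):
  atom 1: C, bond orders sum to 1 (valence 4) → 3 H
  atom 2: O, bond orders sum to 2 (valence 2) → 0 H
  atom 3: C, bond orders sum to 4 (valence 4) → 0 H
  atom 4: O, bond orders sum to 2 (valence 2) → 0 H
  atom 5: C with explicit H count 0
  atom 6: C, bond orders sum to 4 (valence 4) → 0 H
  atom 7: C, bond orders sum to 4 (valence 4) → 0 H
  atom 8: O, bond orders sum to 2 (valence 2) → 0 H
  atom 9: C, bond orders sum to 1 (valence 4) → 3 H
  atom 10: C, bond orders sum to 3 (valence 4) → 1 H
  atom 11: C, bond orders sum to 4 (valence 4) → 0 H
  atom 12: C, bond orders sum to 4 (valence 4) → 0 H
  atom 13: N, bond orders sum to 1 (valence 3) → 2 H
  atom 14: O, bond orders sum to 2 (valence 2) → 0 H
  atom 15: C, bond orders sum to 3 (valence 4) → 1 H
  atom 16: C, bond orders sum to 4 (valence 4) → 0 H
  atom 17: C, bond orders sum to 3 (valence 4) → 1 H
  atom 18: O, bond orders sum to 1 (valence 2) → 1 H
  atom 19: C, bond orders sum to 3 (valence 4) → 1 H
  atom 20: Cl (halogen, monovalent) → 0 H
  atom 21: C, bond orders sum to 2 (valence 4) → 2 H
  atom 22: C, bond orders sum to 2 (valence 4) → 2 H
  atom 23: C, bond orders sum to 2 (valence 4) → 2 H
  atom 24: O, bond orders sum to 1 (valence 2) → 1 H
Total hydrogens: 20.

20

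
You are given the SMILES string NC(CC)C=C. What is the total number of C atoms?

Count every carbon token in the SMILES (each C, including those in ring-closure positions and inside branches).
Carbon count: 5.

5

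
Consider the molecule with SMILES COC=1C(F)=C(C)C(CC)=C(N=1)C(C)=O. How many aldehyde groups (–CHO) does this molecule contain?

0

Scan the SMILES for the aldehyde motif — none present.
Groups that are present: 1 ether, 1 ketone.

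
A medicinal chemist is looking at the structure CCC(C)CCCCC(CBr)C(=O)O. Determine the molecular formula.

C11H21BrO2

Walk through each heavy atom and fill implicit hydrogens from standard valence (C 4, N 3, O 2, S 2, halogen 1):
  atom 1: C, bond orders sum to 1 (valence 4) → 3 H
  atom 2: C, bond orders sum to 2 (valence 4) → 2 H
  atom 3: C, bond orders sum to 3 (valence 4) → 1 H
  atom 4: C, bond orders sum to 1 (valence 4) → 3 H
  atom 5: C, bond orders sum to 2 (valence 4) → 2 H
  atom 6: C, bond orders sum to 2 (valence 4) → 2 H
  atom 7: C, bond orders sum to 2 (valence 4) → 2 H
  atom 8: C, bond orders sum to 2 (valence 4) → 2 H
  atom 9: C, bond orders sum to 3 (valence 4) → 1 H
  atom 10: C, bond orders sum to 2 (valence 4) → 2 H
  atom 11: Br (halogen, monovalent) → 0 H
  atom 12: C, bond orders sum to 4 (valence 4) → 0 H
  atom 13: O, bond orders sum to 2 (valence 2) → 0 H
  atom 14: O, bond orders sum to 1 (valence 2) → 1 H
Totals → C:11, H:21, Br:1, O:2.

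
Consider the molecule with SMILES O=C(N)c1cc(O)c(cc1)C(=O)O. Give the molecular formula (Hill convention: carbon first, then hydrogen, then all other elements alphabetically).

C8H7NO4

Walk through each heavy atom and fill implicit hydrogens from standard valence (C 4, N 3, O 2, S 2, halogen 1); for lowercase aromatic atoms, an aromatic c carries 1 H when it has two neighbours and 0 H with three, and aromatic n carries 0 H:
  atom 1: O, bond orders sum to 2 (valence 2) → 0 H
  atom 2: C, bond orders sum to 4 (valence 4) → 0 H
  atom 3: N, bond orders sum to 1 (valence 3) → 2 H
  atom 4: aromatic c, 3 neighbours → 0 H
  atom 5: aromatic c, 2 neighbours → 1 H
  atom 6: aromatic c, 3 neighbours → 0 H
  atom 7: O, bond orders sum to 1 (valence 2) → 1 H
  atom 8: aromatic c, 3 neighbours → 0 H
  atom 9: aromatic c, 2 neighbours → 1 H
  atom 10: aromatic c, 2 neighbours → 1 H
  atom 11: C, bond orders sum to 4 (valence 4) → 0 H
  atom 12: O, bond orders sum to 2 (valence 2) → 0 H
  atom 13: O, bond orders sum to 1 (valence 2) → 1 H
Totals → C:8, H:7, N:1, O:4.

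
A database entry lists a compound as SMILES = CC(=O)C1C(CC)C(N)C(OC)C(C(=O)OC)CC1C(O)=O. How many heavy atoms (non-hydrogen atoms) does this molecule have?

22

Every atom symbol written in the SMILES (organic subset) is one heavy atom; implicit H are not written.
Heavy atoms by element → C:15, N:1, O:6.
Total: 22.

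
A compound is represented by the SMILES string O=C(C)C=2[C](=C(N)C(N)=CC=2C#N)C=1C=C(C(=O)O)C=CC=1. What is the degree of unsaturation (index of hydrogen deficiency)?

12

Degree of unsaturation = (number of rings) + (number of π bonds).
Ring closures in the SMILES: 2.
π bonds: 8 double bonds (each 1 DoU), 1 triple bond (each 2 DoU) → 10 DoU from unsaturation.
Total DoU = 2 + 10 = 12.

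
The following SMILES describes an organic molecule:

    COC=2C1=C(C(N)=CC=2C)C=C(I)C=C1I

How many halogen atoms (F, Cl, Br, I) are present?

2

Halogen atoms appear at heavy-atom positions 13, 16 (2×I).
Other groups present: 1 ether, 1 primary amine.
Halogen count: 2.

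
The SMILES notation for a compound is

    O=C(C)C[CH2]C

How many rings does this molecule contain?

In SMILES, each pair of matching ring-closure digits denotes one ring-closing bond; the number of such bonds equals the number of independent rings.
Ring-closure bonds here: 0.

0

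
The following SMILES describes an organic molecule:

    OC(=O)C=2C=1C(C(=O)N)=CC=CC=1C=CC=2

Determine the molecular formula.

Walk through each heavy atom and fill implicit hydrogens from standard valence (C 4, N 3, O 2, S 2, halogen 1):
  atom 1: O, bond orders sum to 1 (valence 2) → 1 H
  atom 2: C, bond orders sum to 4 (valence 4) → 0 H
  atom 3: O, bond orders sum to 2 (valence 2) → 0 H
  atom 4: C, bond orders sum to 4 (valence 4) → 0 H
  atom 5: C, bond orders sum to 4 (valence 4) → 0 H
  atom 6: C, bond orders sum to 4 (valence 4) → 0 H
  atom 7: C, bond orders sum to 4 (valence 4) → 0 H
  atom 8: O, bond orders sum to 2 (valence 2) → 0 H
  atom 9: N, bond orders sum to 1 (valence 3) → 2 H
  atom 10: C, bond orders sum to 3 (valence 4) → 1 H
  atom 11: C, bond orders sum to 3 (valence 4) → 1 H
  atom 12: C, bond orders sum to 3 (valence 4) → 1 H
  atom 13: C, bond orders sum to 4 (valence 4) → 0 H
  atom 14: C, bond orders sum to 3 (valence 4) → 1 H
  atom 15: C, bond orders sum to 3 (valence 4) → 1 H
  atom 16: C, bond orders sum to 3 (valence 4) → 1 H
Totals → C:12, H:9, N:1, O:3.

C12H9NO3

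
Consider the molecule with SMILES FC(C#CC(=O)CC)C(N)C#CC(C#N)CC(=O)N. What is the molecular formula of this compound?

C13H14FN3O2

Walk through each heavy atom and fill implicit hydrogens from standard valence (C 4, N 3, O 2, S 2, halogen 1):
  atom 1: F (halogen, monovalent) → 0 H
  atom 2: C, bond orders sum to 3 (valence 4) → 1 H
  atom 3: C, bond orders sum to 4 (valence 4) → 0 H
  atom 4: C, bond orders sum to 4 (valence 4) → 0 H
  atom 5: C, bond orders sum to 4 (valence 4) → 0 H
  atom 6: O, bond orders sum to 2 (valence 2) → 0 H
  atom 7: C, bond orders sum to 2 (valence 4) → 2 H
  atom 8: C, bond orders sum to 1 (valence 4) → 3 H
  atom 9: C, bond orders sum to 3 (valence 4) → 1 H
  atom 10: N, bond orders sum to 1 (valence 3) → 2 H
  atom 11: C, bond orders sum to 4 (valence 4) → 0 H
  atom 12: C, bond orders sum to 4 (valence 4) → 0 H
  atom 13: C, bond orders sum to 3 (valence 4) → 1 H
  atom 14: C, bond orders sum to 4 (valence 4) → 0 H
  atom 15: N, bond orders sum to 3 (valence 3) → 0 H
  atom 16: C, bond orders sum to 2 (valence 4) → 2 H
  atom 17: C, bond orders sum to 4 (valence 4) → 0 H
  atom 18: O, bond orders sum to 2 (valence 2) → 0 H
  atom 19: N, bond orders sum to 1 (valence 3) → 2 H
Totals → C:13, H:14, F:1, N:3, O:2.
In Hill order: C13H14FN3O2.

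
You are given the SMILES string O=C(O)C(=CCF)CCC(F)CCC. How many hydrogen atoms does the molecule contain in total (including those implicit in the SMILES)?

Walk through each heavy atom and fill implicit hydrogens from standard valence (C 4, N 3, O 2, S 2, halogen 1):
  atom 1: O, bond orders sum to 2 (valence 2) → 0 H
  atom 2: C, bond orders sum to 4 (valence 4) → 0 H
  atom 3: O, bond orders sum to 1 (valence 2) → 1 H
  atom 4: C, bond orders sum to 4 (valence 4) → 0 H
  atom 5: C, bond orders sum to 3 (valence 4) → 1 H
  atom 6: C, bond orders sum to 2 (valence 4) → 2 H
  atom 7: F (halogen, monovalent) → 0 H
  atom 8: C, bond orders sum to 2 (valence 4) → 2 H
  atom 9: C, bond orders sum to 2 (valence 4) → 2 H
  atom 10: C, bond orders sum to 3 (valence 4) → 1 H
  atom 11: F (halogen, monovalent) → 0 H
  atom 12: C, bond orders sum to 2 (valence 4) → 2 H
  atom 13: C, bond orders sum to 2 (valence 4) → 2 H
  atom 14: C, bond orders sum to 1 (valence 4) → 3 H
Total hydrogens: 16.

16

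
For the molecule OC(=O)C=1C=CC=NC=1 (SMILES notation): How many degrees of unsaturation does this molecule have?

Degree of unsaturation = (number of rings) + (number of π bonds).
Ring closures in the SMILES: 1.
π bonds: 4 double bonds (each 1 DoU) → 4 DoU from unsaturation.
Total DoU = 1 + 4 = 5.

5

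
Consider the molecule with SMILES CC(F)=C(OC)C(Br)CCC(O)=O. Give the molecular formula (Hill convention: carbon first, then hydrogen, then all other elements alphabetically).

C8H12BrFO3

Walk through each heavy atom and fill implicit hydrogens from standard valence (C 4, N 3, O 2, S 2, halogen 1):
  atom 1: C, bond orders sum to 1 (valence 4) → 3 H
  atom 2: C, bond orders sum to 4 (valence 4) → 0 H
  atom 3: F (halogen, monovalent) → 0 H
  atom 4: C, bond orders sum to 4 (valence 4) → 0 H
  atom 5: O, bond orders sum to 2 (valence 2) → 0 H
  atom 6: C, bond orders sum to 1 (valence 4) → 3 H
  atom 7: C, bond orders sum to 3 (valence 4) → 1 H
  atom 8: Br (halogen, monovalent) → 0 H
  atom 9: C, bond orders sum to 2 (valence 4) → 2 H
  atom 10: C, bond orders sum to 2 (valence 4) → 2 H
  atom 11: C, bond orders sum to 4 (valence 4) → 0 H
  atom 12: O, bond orders sum to 1 (valence 2) → 1 H
  atom 13: O, bond orders sum to 2 (valence 2) → 0 H
Totals → C:8, H:12, Br:1, F:1, O:3.
In Hill order: C8H12BrFO3.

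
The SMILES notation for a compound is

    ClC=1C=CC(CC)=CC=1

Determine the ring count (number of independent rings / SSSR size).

In SMILES, each pair of matching ring-closure digits denotes one ring-closing bond; the number of such bonds equals the number of independent rings.
Ring-closure bonds here: 1.

1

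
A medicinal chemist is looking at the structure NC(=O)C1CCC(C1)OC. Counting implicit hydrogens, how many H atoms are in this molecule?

Walk through each heavy atom and fill implicit hydrogens from standard valence (C 4, N 3, O 2, S 2, halogen 1):
  atom 1: N, bond orders sum to 1 (valence 3) → 2 H
  atom 2: C, bond orders sum to 4 (valence 4) → 0 H
  atom 3: O, bond orders sum to 2 (valence 2) → 0 H
  atom 4: C, bond orders sum to 3 (valence 4) → 1 H
  atom 5: C, bond orders sum to 2 (valence 4) → 2 H
  atom 6: C, bond orders sum to 2 (valence 4) → 2 H
  atom 7: C, bond orders sum to 3 (valence 4) → 1 H
  atom 8: C, bond orders sum to 2 (valence 4) → 2 H
  atom 9: O, bond orders sum to 2 (valence 2) → 0 H
  atom 10: C, bond orders sum to 1 (valence 4) → 3 H
Total hydrogens: 13.

13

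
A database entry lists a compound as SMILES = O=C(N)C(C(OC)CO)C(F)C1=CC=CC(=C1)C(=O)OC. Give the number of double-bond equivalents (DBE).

6

Degree of unsaturation = (number of rings) + (number of π bonds).
Ring closures in the SMILES: 1.
π bonds: 5 double bonds (each 1 DoU) → 5 DoU from unsaturation.
Total DoU = 1 + 5 = 6.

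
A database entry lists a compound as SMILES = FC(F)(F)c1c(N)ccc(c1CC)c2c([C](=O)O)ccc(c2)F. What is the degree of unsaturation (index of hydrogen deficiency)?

Molecular formula: C16H13F4NO2.
DoU = (2C + 2 + N − H − X) / 2, where X is the halogen count and O/S are ignored.
    = (2·16 + 2 + 1 − 13 − 4) / 2 = 18 / 2 = 9.

9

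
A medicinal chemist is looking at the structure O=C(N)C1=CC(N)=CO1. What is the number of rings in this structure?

1

In SMILES, each pair of matching ring-closure digits denotes one ring-closing bond; the number of such bonds equals the number of independent rings.
Ring-closure bonds here: 1.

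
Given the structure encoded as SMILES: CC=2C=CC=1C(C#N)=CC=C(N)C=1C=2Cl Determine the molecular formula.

C12H9ClN2

Walk through each heavy atom and fill implicit hydrogens from standard valence (C 4, N 3, O 2, S 2, halogen 1):
  atom 1: C, bond orders sum to 1 (valence 4) → 3 H
  atom 2: C, bond orders sum to 4 (valence 4) → 0 H
  atom 3: C, bond orders sum to 3 (valence 4) → 1 H
  atom 4: C, bond orders sum to 3 (valence 4) → 1 H
  atom 5: C, bond orders sum to 4 (valence 4) → 0 H
  atom 6: C, bond orders sum to 4 (valence 4) → 0 H
  atom 7: C, bond orders sum to 4 (valence 4) → 0 H
  atom 8: N, bond orders sum to 3 (valence 3) → 0 H
  atom 9: C, bond orders sum to 3 (valence 4) → 1 H
  atom 10: C, bond orders sum to 3 (valence 4) → 1 H
  atom 11: C, bond orders sum to 4 (valence 4) → 0 H
  atom 12: N, bond orders sum to 1 (valence 3) → 2 H
  atom 13: C, bond orders sum to 4 (valence 4) → 0 H
  atom 14: C, bond orders sum to 4 (valence 4) → 0 H
  atom 15: Cl (halogen, monovalent) → 0 H
Totals → C:12, H:9, Cl:1, N:2.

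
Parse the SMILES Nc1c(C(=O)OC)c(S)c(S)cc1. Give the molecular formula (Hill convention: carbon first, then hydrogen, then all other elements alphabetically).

C8H9NO2S2

Walk through each heavy atom and fill implicit hydrogens from standard valence (C 4, N 3, O 2, S 2, halogen 1); for lowercase aromatic atoms, an aromatic c carries 1 H when it has two neighbours and 0 H with three, and aromatic n carries 0 H:
  atom 1: N, bond orders sum to 1 (valence 3) → 2 H
  atom 2: aromatic c, 3 neighbours → 0 H
  atom 3: aromatic c, 3 neighbours → 0 H
  atom 4: C, bond orders sum to 4 (valence 4) → 0 H
  atom 5: O, bond orders sum to 2 (valence 2) → 0 H
  atom 6: O, bond orders sum to 2 (valence 2) → 0 H
  atom 7: C, bond orders sum to 1 (valence 4) → 3 H
  atom 8: aromatic c, 3 neighbours → 0 H
  atom 9: S, bond orders sum to 1 (valence 2) → 1 H
  atom 10: aromatic c, 3 neighbours → 0 H
  atom 11: S, bond orders sum to 1 (valence 2) → 1 H
  atom 12: aromatic c, 2 neighbours → 1 H
  atom 13: aromatic c, 2 neighbours → 1 H
Totals → C:8, H:9, N:1, O:2, S:2.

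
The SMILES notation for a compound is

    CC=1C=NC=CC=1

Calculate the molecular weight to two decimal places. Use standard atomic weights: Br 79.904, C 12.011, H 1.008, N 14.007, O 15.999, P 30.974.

93.13 g/mol

First, the molecular formula is C6H7N (counting implicit H from valence).
  C: 6 × 12.011 = 72.066
  H: 7 × 1.008 = 7.056
  N: 1 × 14.007 = 14.007
Sum: 6×12.011 + 7×1.008 + 1×14.007 = 93.129 → 93.13 g/mol.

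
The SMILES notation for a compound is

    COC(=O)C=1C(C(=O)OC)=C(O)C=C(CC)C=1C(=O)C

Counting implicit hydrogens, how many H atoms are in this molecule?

16

Walk through each heavy atom and fill implicit hydrogens from standard valence (C 4, N 3, O 2, S 2, halogen 1):
  atom 1: C, bond orders sum to 1 (valence 4) → 3 H
  atom 2: O, bond orders sum to 2 (valence 2) → 0 H
  atom 3: C, bond orders sum to 4 (valence 4) → 0 H
  atom 4: O, bond orders sum to 2 (valence 2) → 0 H
  atom 5: C, bond orders sum to 4 (valence 4) → 0 H
  atom 6: C, bond orders sum to 4 (valence 4) → 0 H
  atom 7: C, bond orders sum to 4 (valence 4) → 0 H
  atom 8: O, bond orders sum to 2 (valence 2) → 0 H
  atom 9: O, bond orders sum to 2 (valence 2) → 0 H
  atom 10: C, bond orders sum to 1 (valence 4) → 3 H
  atom 11: C, bond orders sum to 4 (valence 4) → 0 H
  atom 12: O, bond orders sum to 1 (valence 2) → 1 H
  atom 13: C, bond orders sum to 3 (valence 4) → 1 H
  atom 14: C, bond orders sum to 4 (valence 4) → 0 H
  atom 15: C, bond orders sum to 2 (valence 4) → 2 H
  atom 16: C, bond orders sum to 1 (valence 4) → 3 H
  atom 17: C, bond orders sum to 4 (valence 4) → 0 H
  atom 18: C, bond orders sum to 4 (valence 4) → 0 H
  atom 19: O, bond orders sum to 2 (valence 2) → 0 H
  atom 20: C, bond orders sum to 1 (valence 4) → 3 H
Total hydrogens: 16.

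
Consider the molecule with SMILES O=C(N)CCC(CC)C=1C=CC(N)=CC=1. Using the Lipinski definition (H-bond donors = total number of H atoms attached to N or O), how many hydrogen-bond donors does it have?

Donors: find every N or O and count the H atoms it carries.
  atom 1 (O): bond orders sum to 2 → 0 H
  atom 3 (N): bond orders sum to 1 → 2 H
  atom 13 (N): bond orders sum to 1 → 2 H
Lipinski HBD = 4.

4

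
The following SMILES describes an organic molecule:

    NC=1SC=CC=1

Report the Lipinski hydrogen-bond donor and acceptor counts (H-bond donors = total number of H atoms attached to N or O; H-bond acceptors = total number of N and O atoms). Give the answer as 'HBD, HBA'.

Donors: find every N or O and count the H atoms it carries.
  atom 1 (N): bond orders sum to 1 → 2 H
Lipinski HBD = 2.
Acceptors: N atoms = 1, O atoms = 0 → HBA = 1.

2, 1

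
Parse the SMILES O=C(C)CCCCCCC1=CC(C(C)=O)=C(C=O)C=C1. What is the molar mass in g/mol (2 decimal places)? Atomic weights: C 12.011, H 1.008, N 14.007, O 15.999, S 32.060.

274.36 g/mol

First, the molecular formula is C17H22O3 (counting implicit H from valence).
  C: 17 × 12.011 = 204.187
  H: 22 × 1.008 = 22.176
  O: 3 × 15.999 = 47.997
Sum: 17×12.011 + 22×1.008 + 3×15.999 = 274.360 → 274.36 g/mol.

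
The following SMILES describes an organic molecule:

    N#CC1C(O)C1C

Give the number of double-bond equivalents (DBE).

3

Degree of unsaturation = (number of rings) + (number of π bonds).
Ring closures in the SMILES: 1.
π bonds: 1 triple bond (each 2 DoU) → 2 DoU from unsaturation.
Total DoU = 1 + 2 = 3.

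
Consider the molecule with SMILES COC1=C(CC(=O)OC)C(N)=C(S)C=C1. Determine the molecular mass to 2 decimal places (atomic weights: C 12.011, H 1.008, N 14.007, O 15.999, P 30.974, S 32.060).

227.28 g/mol

First, the molecular formula is C10H13NO3S (counting implicit H from valence).
  C: 10 × 12.011 = 120.110
  H: 13 × 1.008 = 13.104
  N: 1 × 14.007 = 14.007
  O: 3 × 15.999 = 47.997
  S: 1 × 32.060 = 32.060
Sum: 10×12.011 + 13×1.008 + 1×14.007 + 3×15.999 + 1×32.060 = 227.278 → 227.28 g/mol.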